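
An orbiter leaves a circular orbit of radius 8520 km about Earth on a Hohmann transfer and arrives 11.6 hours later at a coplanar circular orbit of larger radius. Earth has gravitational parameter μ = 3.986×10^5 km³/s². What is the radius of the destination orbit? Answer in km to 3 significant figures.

Transfer time t = 11.6 hours = 41760 s, and t = π√(a_t³/μ).
So a_t = (μ t²/π²)^(1/3) = (3.986×10^5 × (41760)² / π²)^(1/3) = 41297 km.
Since a_t = (r₁ + r₂)/2, r₂ = 2a_t − r₁ = 2×41297 − 8520 = 74074 km.

r₂ = 74100 km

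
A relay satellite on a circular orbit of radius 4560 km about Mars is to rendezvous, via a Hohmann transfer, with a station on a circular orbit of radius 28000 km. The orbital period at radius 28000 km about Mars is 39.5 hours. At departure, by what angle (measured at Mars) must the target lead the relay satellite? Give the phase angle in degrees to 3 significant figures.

φ = 100°

From Kepler's third law T² = 4π²r³/μ at r = 28000 km, T = 39.5 hours = 39.5 × 3600 s = 1.422×10^5 s: μ = 4π²r³/T² = 42858.3 km³/s².
The Hohmann ellipse has a_t = (r₁ + r₂)/2 = 16280 km.
The half-period of the transfer ellipse is t = π√(a_t³/μ) = 31522 s.
The target's mean motion on its circular orbit is ω₂ = √(μ/r₂³) = 4.4186×10^-5 rad/s.
Angle swept by the target during transfer: ω₂·t = 1.3928 rad = 79.80°.
Arrival is 180° from departure on the ellipse, so φ = 180° − 79.80° = 100°.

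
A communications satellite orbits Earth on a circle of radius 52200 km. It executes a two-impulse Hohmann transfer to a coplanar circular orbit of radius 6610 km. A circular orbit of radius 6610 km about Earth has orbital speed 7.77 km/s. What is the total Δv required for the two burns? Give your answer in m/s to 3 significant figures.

From the circular-orbit relation v² = μ/r at r = 6610 km: μ = v²r = (7.77)² × 6610 = 3.99065×10^5 km³/s².
Transfer-ellipse semi-major axis a_t = (r₁ + r₂)/2 = (52200 + 6610)/2 = 29405 km.
Circular speed at r₁: v₁ = √(μ/r₁) = √(3.99065×10^5/52200) = 2.765 km/s.
Transfer-orbit speed at r₁ (vis-viva equation): v_a = √[μ(2/r₁ − 1/a_t)] = 1.311 km/s.
First burn Δv₁ = |v_a − v₁| = 1.454 km/s.
At r₂, v₂ = √(μ/r₂) = 7.7700 km/s.
Transfer-orbit speed at r₂: v_p = √[μ(2/r₂ − 1/a_t)] = 10.353 km/s.
Second burn Δv₂ = |v₂ − v_p| = 2.583 km/s.
Δv = Δv₁ + Δv₂ = 1.454 + 2.583 = 4.037 km/s.

Δv = 4040 m/s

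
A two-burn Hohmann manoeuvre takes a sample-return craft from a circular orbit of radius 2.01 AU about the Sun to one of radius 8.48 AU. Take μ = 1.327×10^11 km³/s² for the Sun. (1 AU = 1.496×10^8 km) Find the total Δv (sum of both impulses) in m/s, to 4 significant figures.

In km: r₁ = 2.01 × 1.496×10^8 = 3.00696×10^8 km; r₂ = 8.48 × 1.496×10^8 = 1.268608×10^9 km.
Semi-major axis of the transfer orbit: a_t = (3.00696×10^8 + 1.268608×10^9)/2 = 7.84652×10^8 km.
Circular speed at r₁: v₁ = √(μ/r₁) = √(1.327×10^11/3.00696×10^8) = 21.007 km/s.
On the transfer ellipse at r₁, v² = μ(2/r − 1/a) gives v_p = √[μ(2/r₁ − 1/a_t)] = 26.711 km/s.
First burn Δv₁ = |v_p − v₁| = 5.704 km/s.
At r₂, v₂ = √(μ/r₂) = 10.2276 km/s.
Transfer-orbit speed at r₂: v_a = √[μ(2/r₂ − 1/a_t)] = 6.33136 km/s.
Second burn Δv₂ = |v₂ − v_a| = 3.896 km/s.
Total Δv = Δv₁ + Δv₂ = 9.600 km/s.

Δv = 9600 m/s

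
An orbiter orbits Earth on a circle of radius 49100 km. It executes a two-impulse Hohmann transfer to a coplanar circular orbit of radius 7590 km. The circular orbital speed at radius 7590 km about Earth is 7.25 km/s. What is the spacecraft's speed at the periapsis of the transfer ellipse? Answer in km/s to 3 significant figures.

v = 9.54 km/s

From the circular-orbit relation v² = μ/r at r = 7590 km: μ = v²r = (7.25)² × 7590 = 3.98949×10^5 km³/s².
Semi-major axis of the transfer orbit: a_t = (49100 + 7590)/2 = 28345 km.
The periapsis of the transfer ellipse is at r = 7590 km.
Applying v² = μ(2/r − 1/a_t): v = 9.542 km/s.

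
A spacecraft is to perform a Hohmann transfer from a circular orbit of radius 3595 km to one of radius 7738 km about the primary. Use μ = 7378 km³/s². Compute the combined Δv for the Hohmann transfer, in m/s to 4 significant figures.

Δv = 440.2 m/s

Semi-major axis of the transfer orbit: a_t = (3595 + 7738)/2 = 5666.5 km.
At r₁ the circular-orbit speed is v₁ = √(μ/r₁) = 1.4326 km/s.
On the transfer ellipse at r₁, vis-viva equation gives v_p = √[μ(2/r₁ − 1/a_t)] = 1.6741 km/s.
First burn Δv₁ = |v_p − v₁| = 0.2415 km/s.
At r₂, v₂ = √(μ/r₂) = 0.9765 km/s.
Transfer-orbit speed at r₂: v_a = √[μ(2/r₂ − 1/a_t)] = 0.7778 km/s.
Second burn Δv₂ = |v₂ − v_a| = 0.1987 km/s.
Total Δv = Δv₁ + Δv₂ = 0.4402 km/s.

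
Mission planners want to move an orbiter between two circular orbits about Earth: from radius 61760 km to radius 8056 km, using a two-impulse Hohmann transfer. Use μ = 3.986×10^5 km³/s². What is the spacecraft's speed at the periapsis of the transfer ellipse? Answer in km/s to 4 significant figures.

v = 9.356 km/s

Transfer-ellipse semi-major axis a_t = (r₁ + r₂)/2 = (61760 + 8056)/2 = 34908 km.
At periapsis, r = 8056 km.
From the vis-viva equation, v = √[μ(2/r − 1/a_t)] = 9.356 km/s.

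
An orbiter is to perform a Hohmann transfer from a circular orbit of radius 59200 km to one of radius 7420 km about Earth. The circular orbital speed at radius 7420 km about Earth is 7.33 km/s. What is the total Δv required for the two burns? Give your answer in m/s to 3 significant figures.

Δv = 3810 m/s

From the circular-orbit relation v² = μ/r at r = 7420 km: μ = v²r = (7.33)² × 7420 = 3.98668×10^5 km³/s².
The Hohmann ellipse has a_t = (r₁ + r₂)/2 = 33310 km.
Circular speed at r₁: v₁ = √(μ/r₁) = √(3.98668×10^5/59200) = 2.595 km/s.
On the transfer ellipse at r₁, v² = μ(2/r − 1/a) gives v_a = √[μ(2/r₁ − 1/a_t)] = 1.225 km/s.
First burn Δv₁ = |v_a − v₁| = 1.370 km/s.
At r₂, v₂ = √(μ/r₂) = 7.330 km/s.
Transfer-orbit speed at r₂: v_p = √[μ(2/r₂ − 1/a_t)] = 9.772 km/s.
Second burn Δv₂ = |v₂ − v_p| = 2.442 km/s.
Δv = Δv₁ + Δv₂ = 1.370 + 2.442 = 3.812 km/s.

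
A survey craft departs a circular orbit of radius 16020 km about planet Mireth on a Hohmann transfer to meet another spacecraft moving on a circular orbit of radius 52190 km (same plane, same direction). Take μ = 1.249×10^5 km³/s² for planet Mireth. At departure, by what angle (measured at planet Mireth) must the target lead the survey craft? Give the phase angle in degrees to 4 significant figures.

φ = 84.91°

Transfer-ellipse semi-major axis a_t = (r₁ + r₂)/2 = (16020 + 52190)/2 = 34105 km.
Transfer time t = π√(a_t³/μ) = 55988 s.
Target angular speed ω₂ = √(μ/r₂³) = 2.9642×10^-5 rad/s.
Angle swept by the target during transfer: ω₂·t = 1.6596 rad = 95.09°.
Arrival is 180° from departure on the ellipse, so φ = 180° − 95.09° = 84.91°.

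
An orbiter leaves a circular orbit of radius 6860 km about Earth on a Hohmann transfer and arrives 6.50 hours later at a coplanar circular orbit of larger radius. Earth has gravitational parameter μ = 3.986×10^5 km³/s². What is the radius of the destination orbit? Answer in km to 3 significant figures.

r₂ = 49300 km

Transfer time t = 6.50 hours = 23400 s, and t = π√(a_t³/μ).
So a_t = (μ t²/π²)^(1/3) = (3.986×10^5 × (23400)² / π²)^(1/3) = 28069 km.
Since a_t = (r₁ + r₂)/2, r₂ = 2a_t − r₁ = 2×28069 − 6860 = 49278 km.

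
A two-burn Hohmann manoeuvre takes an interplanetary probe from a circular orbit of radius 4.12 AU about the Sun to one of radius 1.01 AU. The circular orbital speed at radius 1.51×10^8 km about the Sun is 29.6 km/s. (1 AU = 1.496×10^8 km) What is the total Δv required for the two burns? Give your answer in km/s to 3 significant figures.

Δv = 13.4 km/s

From the circular-orbit relation v² = μ/r at r = 1.51×10^8 km: μ = v²r = (29.6)² × 1.51×10^8 = 1.32300×10^11 km³/s².
In km: r₁ = 4.12 × 1.496×10^8 = 6.16352×10^8 km; r₂ = 1.01 × 1.496×10^8 = 1.51096×10^8 km.
The Hohmann ellipse has a_t = (r₁ + r₂)/2 = 3.83724×10^8 km.
Circular speed at r₁: v₁ = √(μ/r₁) = √(1.32300×10^11/6.16352×10^8) = 14.6509 km/s.
On the transfer ellipse at r₁, vis-viva equation gives v_a = √[μ(2/r₁ − 1/a_t)] = 9.19354 km/s.
First burn Δv₁ = |v_a − v₁| = 5.457 km/s.
At r₂, v₂ = √(μ/r₂) = 29.5906 km/s.
Transfer-orbit speed at r₂: v_p = √[μ(2/r₂ − 1/a_t)] = 37.5024 km/s.
Second burn Δv₂ = |v₂ − v_p| = 7.912 km/s.
Δv = Δv₁ + Δv₂ = 5.457 + 7.912 = 13.37 km/s.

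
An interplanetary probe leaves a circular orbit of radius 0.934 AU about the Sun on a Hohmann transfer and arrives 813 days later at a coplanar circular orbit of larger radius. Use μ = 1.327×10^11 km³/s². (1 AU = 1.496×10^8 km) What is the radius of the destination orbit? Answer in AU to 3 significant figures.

r₂ = 4.48 AU

In km: r₁ = 0.934 × 1.496×10^8 = 1.397264×10^8 km.
Transfer time t = 813 days = 7.02432×10^7 s, and t = π√(a_t³/μ).
So a_t = (μ t²/π²)^(1/3) = (1.327×10^11 × (7.02432×10^7)² / π²)^(1/3) = 4.0482×10^8 km.
Since a_t = (r₁ + r₂)/2, r₂ = 2a_t − r₁ = 2×4.0482×10^8 − 1.397264×10^8 = 6.699136×10^8 km.
In AU: r₂ = 6.699136×10^8 / 1.496×10^8 = 4.48 AU.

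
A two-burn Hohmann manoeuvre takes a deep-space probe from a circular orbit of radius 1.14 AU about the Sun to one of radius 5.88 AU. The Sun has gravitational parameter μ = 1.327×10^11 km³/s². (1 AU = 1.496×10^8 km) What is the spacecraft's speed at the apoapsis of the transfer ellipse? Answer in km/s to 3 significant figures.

v = 7.00 km/s

In km: r₁ = 1.14 × 1.496×10^8 = 1.70544×10^8 km; r₂ = 5.88 × 1.496×10^8 = 8.79648×10^8 km.
Transfer-ellipse semi-major axis a_t = (r₁ + r₂)/2 = (1.70544×10^8 + 8.79648×10^8)/2 = 5.25096×10^8 km.
The apoapsis of the transfer ellipse is at r = 8.79648×10^8 km.
Applying v² = μ(2/r − 1/a_t): v = 7.000 km/s.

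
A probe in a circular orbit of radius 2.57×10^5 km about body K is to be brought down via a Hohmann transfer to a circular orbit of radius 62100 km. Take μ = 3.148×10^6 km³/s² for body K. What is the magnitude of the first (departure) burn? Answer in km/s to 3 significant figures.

Semi-major axis of the transfer orbit: a_t = (2.570×10^5 + 62100)/2 = 1.5955×10^5 km.
Circular speed at r = 2.570×10^5 km: v_c = √(μ/r) = 3.4999 km/s.
Transfer-orbit speed at the same r (vis-viva, a = a_t): v_t = √[μ(2/r − 1/a_t)] = 2.1835 km/s.
Δv₁ = |v_t − v_c| = |2.1835 − 3.4999| = 1.316 km/s.

Δv₁ = 1.32 km/s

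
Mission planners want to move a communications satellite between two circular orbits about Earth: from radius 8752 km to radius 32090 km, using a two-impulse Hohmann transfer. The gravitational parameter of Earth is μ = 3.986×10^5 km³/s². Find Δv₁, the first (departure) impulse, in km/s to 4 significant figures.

Δv₁ = 1.711 km/s

Transfer-ellipse semi-major axis a_t = (r₁ + r₂)/2 = (8752 + 32090)/2 = 20421 km.
Circular speed at r = 8752 km: v_c = √(μ/r) = 6.749 km/s.
Transfer-orbit speed at the same r (vis-viva, a = a_t): v_t = √[μ(2/r − 1/a_t)] = 8.460 km/s.
Δv₁ = |v_t − v_c| = |8.460 − 6.749| = 1.711 km/s.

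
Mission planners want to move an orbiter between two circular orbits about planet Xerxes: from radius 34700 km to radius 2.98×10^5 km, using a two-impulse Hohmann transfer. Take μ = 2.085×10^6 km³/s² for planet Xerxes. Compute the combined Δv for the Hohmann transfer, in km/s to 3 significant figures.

Semi-major axis of the transfer orbit: a_t = (34700 + 2.980×10^5)/2 = 1.6635×10^5 km.
Circular speed at r₁: v₁ = √(μ/r₁) = √(2.085×10^6/34700) = 7.75155 km/s.
Transfer-orbit speed at r₁ (v² = μ(2/r − 1/a)): v_p = √[μ(2/r₁ − 1/a_t)] = 10.3749 km/s.
First burn Δv₁ = |v_p − v₁| = 2.623 km/s.
Circular speed at r₂: v₂ = √(μ/r₂) = 2.645 km/s.
Transfer-orbit speed at r₂: v_a = √[μ(2/r₂ − 1/a_t)] = 1.208 km/s.
Second burn Δv₂ = |v₂ − v_a| = 1.437 km/s.
Δv = Δv₁ + Δv₂ = 2.623 + 1.437 = 4.060 km/s.

Δv = 4.06 km/s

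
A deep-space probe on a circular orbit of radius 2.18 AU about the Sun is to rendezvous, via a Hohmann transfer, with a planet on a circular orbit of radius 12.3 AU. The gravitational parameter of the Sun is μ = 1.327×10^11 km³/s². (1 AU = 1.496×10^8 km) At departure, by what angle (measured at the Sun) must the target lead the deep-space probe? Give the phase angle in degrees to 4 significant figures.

In km: r₁ = 2.18 × 1.496×10^8 = 3.26128×10^8 km; r₂ = 12.3 × 1.496×10^8 = 1.84008×10^9 km.
The Hohmann ellipse has a_t = (r₁ + r₂)/2 = 1.083104×10^9 km.
The half-period of the transfer ellipse is t = π√(a_t³/μ) = 3.074×10^8 s.
The target's mean motion on its circular orbit is ω₂ = √(μ/r₂³) = 4.615×10^-9 rad/s.
Angle swept by the target during transfer: ω₂·t = 1.4187 rad = 81.29°.
The deep-space probe traverses 180° on the transfer ellipse, so the target must lead by 180° − 81.29° = 98.71°.

φ = 98.71°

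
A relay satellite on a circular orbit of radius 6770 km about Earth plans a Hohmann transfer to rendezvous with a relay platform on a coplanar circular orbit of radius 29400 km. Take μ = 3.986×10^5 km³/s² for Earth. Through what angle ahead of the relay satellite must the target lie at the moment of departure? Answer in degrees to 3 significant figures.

φ = 93.2°

Semi-major axis of the transfer orbit: a_t = (6770 + 29400)/2 = 18085 km.
The half-period of the transfer ellipse is t = π√(a_t³/μ) = 12102 s.
Target angular speed ω₂ = √(μ/r₂³) = 1.2524×10^-4 rad/s.
Angle swept by the target during transfer: ω₂·t = 1.5157 rad = 86.84°.
The relay satellite traverses 180° on the transfer ellipse, so the target must lead by 180° − 86.84° = 93.2°.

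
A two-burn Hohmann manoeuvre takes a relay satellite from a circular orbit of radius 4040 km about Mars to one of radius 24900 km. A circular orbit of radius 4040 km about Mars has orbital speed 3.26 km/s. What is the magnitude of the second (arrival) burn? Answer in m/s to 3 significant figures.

From the circular-orbit relation v² = μ/r at r = 4040 km: μ = v²r = (3.26)² × 4040 = 42935.5 km³/s².
Transfer-ellipse semi-major axis a_t = (r₁ + r₂)/2 = (4040 + 24900)/2 = 14470 km.
On the circular orbit at r = 24900 km, v_c = √(μ/r) = 1.31313 km/s.
Vis-viva on the transfer ellipse at r = 24900 km gives v_t = √[μ(2/r − 1/a_t)] = 0.693849 km/s.
Δv₂ = |v_t − v_c| = |0.693849 − 1.31313| = 0.6193 km/s.

Δv₂ = 619 m/s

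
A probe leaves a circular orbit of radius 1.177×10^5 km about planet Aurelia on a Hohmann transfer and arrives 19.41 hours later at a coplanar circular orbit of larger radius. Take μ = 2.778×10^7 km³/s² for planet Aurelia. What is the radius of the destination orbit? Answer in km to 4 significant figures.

Transfer time t = 19.41 hours = 69876 s, and t = π√(a_t³/μ).
So a_t = (μ t²/π²)^(1/3) = (2.778×10^7 × (69876)² / π²)^(1/3) = 2.3953×10^5 km.
Since a_t = (r₁ + r₂)/2, r₂ = 2a_t − r₁ = 2×2.3953×10^5 − 1.177×10^5 = 3.6136×10^5 km.

r₂ = 3.614×10^5 km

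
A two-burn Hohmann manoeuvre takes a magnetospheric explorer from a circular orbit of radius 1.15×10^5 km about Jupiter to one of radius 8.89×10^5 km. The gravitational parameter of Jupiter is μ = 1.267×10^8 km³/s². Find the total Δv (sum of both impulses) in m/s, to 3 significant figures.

Δv = 17200 m/s

The Hohmann ellipse has a_t = (r₁ + r₂)/2 = 5.020×10^5 km.
Circular speed at r₁: v₁ = √(μ/r₁) = √(1.267×10^8/1.150×10^5) = 33.19 km/s.
Transfer-orbit speed at r₁ (vis-viva): v_p = √[μ(2/r₁ − 1/a_t)] = 44.17 km/s.
First burn Δv₁ = |v_p − v₁| = 10.98 km/s.
At r₂, v₂ = √(μ/r₂) = 11.938 km/s.
Transfer-orbit speed at r₂: v_a = √[μ(2/r₂ − 1/a_t)] = 5.7139 km/s.
Second burn Δv₂ = |v₂ − v_a| = 6.224 km/s.
Total Δv = Δv₁ + Δv₂ = 17.20 km/s.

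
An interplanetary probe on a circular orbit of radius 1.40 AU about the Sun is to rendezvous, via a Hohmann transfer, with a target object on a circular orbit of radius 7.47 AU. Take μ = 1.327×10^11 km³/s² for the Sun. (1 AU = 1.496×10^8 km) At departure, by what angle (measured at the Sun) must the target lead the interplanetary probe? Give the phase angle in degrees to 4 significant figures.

φ = 97.66°

In km: r₁ = 1.40 × 1.496×10^8 = 2.0944×10^8 km; r₂ = 7.47 × 1.496×10^8 = 1.117512×10^9 km.
Transfer-ellipse semi-major axis a_t = (r₁ + r₂)/2 = (2.0944×10^8 + 1.117512×10^9)/2 = 6.63476×10^8 km.
The half-period of the transfer ellipse is t = π√(a_t³/μ) = 1.473846×10^8 s.
Target angular speed ω₂ = √(μ/r₂³) = 9.751180×10^-9 rad/s.
Angle swept by the target during transfer: ω₂·t = 1.43717 rad = 82.34°.
The interplanetary probe traverses 180° on the transfer ellipse, so the target must lead by 180° − 82.34° = 97.66°.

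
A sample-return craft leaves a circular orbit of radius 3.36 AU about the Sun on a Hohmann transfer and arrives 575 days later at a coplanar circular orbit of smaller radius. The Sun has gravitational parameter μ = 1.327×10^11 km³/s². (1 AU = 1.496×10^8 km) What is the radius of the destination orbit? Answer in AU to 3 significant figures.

In km: r₁ = 3.36 × 1.496×10^8 = 5.02656×10^8 km.
Transfer time t = 575 days = 4.968×10^7 s, and t = π√(a_t³/μ).
So a_t = (μ t²/π²)^(1/3) = (1.327×10^11 × (4.968×10^7)² / π²)^(1/3) = 3.2135×10^8 km.
Since a_t = (r₁ + r₂)/2, r₂ = 2a_t − r₁ = 2×3.2135×10^8 − 5.02656×10^8 = 1.40044×10^8 km.
In AU: r₂ = 1.40044×10^8 / 1.496×10^8 = 0.936 AU.

r₂ = 0.936 AU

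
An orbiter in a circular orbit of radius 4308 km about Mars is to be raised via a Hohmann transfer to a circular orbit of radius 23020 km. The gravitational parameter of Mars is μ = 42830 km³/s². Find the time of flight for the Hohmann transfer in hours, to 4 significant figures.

t = 6.735 hours

Transfer-ellipse semi-major axis a_t = (r₁ + r₂)/2 = (4308 + 23020)/2 = 13664 km.
By Kepler's third law the transfer-orbit period is T = 2π√(a_t³/μ), so t = T/2 = 24246 s.
Converting: 24246 s ÷ 3600 s/hour = 6.735 hours.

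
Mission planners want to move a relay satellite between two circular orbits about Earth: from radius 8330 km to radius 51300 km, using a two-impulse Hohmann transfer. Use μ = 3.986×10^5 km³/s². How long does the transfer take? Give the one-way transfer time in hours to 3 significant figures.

t = 7.12 hours

The Hohmann ellipse has a_t = (r₁ + r₂)/2 = 29815 km.
Half the transfer-orbit period gives t = π√(a_t³/μ) = 25620 s.
Converting: 25620 s ÷ 3600 s/hour = 7.12 hours.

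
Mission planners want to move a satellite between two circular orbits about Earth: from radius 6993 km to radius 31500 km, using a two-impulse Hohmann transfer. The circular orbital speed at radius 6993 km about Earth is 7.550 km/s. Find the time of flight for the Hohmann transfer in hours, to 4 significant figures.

From the circular-orbit relation v² = μ/r at r = 6993 km: μ = v²r = (7.550)² × 6993 = 3.98618×10^5 km³/s².
The Hohmann ellipse has a_t = (r₁ + r₂)/2 = 19246.5 km.
Transfer time t = π√(a_t³/μ) = π√((19246.5)³ / 3.98618×10^5) = 13286 s.
Converting: 13286 s ÷ 3600 s/hour = 3.691 hours.

t = 3.691 hours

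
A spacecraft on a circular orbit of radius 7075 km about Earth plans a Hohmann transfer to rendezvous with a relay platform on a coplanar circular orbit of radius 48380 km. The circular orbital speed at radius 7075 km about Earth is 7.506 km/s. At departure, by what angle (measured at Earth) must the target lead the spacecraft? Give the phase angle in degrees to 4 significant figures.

φ = 101.9°

From the circular-orbit relation v² = μ/r at r = 7075 km: μ = v²r = (7.506)² × 7075 = 3.98606×10^5 km³/s².
Semi-major axis of the transfer orbit: a_t = (7075 + 48380)/2 = 27727.5 km.
Transfer time t = π√(a_t³/μ) = 22974.4 s.
Target angular speed ω₂ = √(μ/r₂³) = 5.93298×10^-5 rad/s.
Angle swept by the target during transfer: ω₂·t = 1.3631 rad = 78.10°.
Arrival is 180° from departure on the ellipse, so φ = 180° − 78.10° = 101.9°.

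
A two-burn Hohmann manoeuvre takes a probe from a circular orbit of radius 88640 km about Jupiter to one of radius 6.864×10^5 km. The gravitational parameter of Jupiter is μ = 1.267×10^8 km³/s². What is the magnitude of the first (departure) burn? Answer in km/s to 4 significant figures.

Δv₁ = 12.51 km/s

The Hohmann ellipse has a_t = (r₁ + r₂)/2 = 3.8752×10^5 km.
Circular speed at r = 88640 km: v_c = √(μ/r) = 37.81 km/s.
Vis-viva on the transfer ellipse at r = 88640 km gives v_t = √[μ(2/r − 1/a_t)] = 50.32 km/s.
Δv₁ = |v_t − v_c| = |50.32 − 37.81| = 12.51 km/s.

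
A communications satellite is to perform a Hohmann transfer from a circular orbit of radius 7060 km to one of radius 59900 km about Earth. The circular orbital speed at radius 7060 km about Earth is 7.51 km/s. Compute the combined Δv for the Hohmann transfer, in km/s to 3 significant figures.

Δv = 3.93 km/s

From the circular-orbit relation v² = μ/r at r = 7060 km: μ = v²r = (7.51)² × 7060 = 3.98185×10^5 km³/s².
Transfer-ellipse semi-major axis a_t = (r₁ + r₂)/2 = (7060 + 59900)/2 = 33480 km.
Circular speed at r₁: v₁ = √(μ/r₁) = √(3.98185×10^5/7060) = 7.510000 km/s.
On the transfer ellipse at r₁, vis-viva equation gives v_p = √[μ(2/r₁ − 1/a_t)] = 10.04525 km/s.
First burn Δv₁ = |v_p − v₁| = 2.53525 km/s.
Circular speed at r₂: v₂ = √(μ/r₂) = 2.57827 km/s.
Transfer-orbit speed at r₂: v_a = √[μ(2/r₂ − 1/a_t)] = 1.18396 km/s.
Second burn Δv₂ = |v₂ − v_a| = 1.39431 km/s.
Total Δv = Δv₁ + Δv₂ = 3.930 km/s.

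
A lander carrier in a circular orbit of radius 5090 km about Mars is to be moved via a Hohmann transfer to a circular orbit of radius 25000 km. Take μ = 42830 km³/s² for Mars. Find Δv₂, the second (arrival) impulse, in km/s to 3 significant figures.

The Hohmann ellipse has a_t = (r₁ + r₂)/2 = 15045 km.
Circular speed at r = 25000 km: v_c = √(μ/r) = 1.3089 km/s.
Vis-viva on the transfer ellipse at r = 25000 km gives v_t = √[μ(2/r − 1/a_t)] = 0.76132 km/s.
Δv₂ = |v_t − v_c| = |0.76132 − 1.3089| = 0.5476 km/s.

Δv₂ = 0.548 km/s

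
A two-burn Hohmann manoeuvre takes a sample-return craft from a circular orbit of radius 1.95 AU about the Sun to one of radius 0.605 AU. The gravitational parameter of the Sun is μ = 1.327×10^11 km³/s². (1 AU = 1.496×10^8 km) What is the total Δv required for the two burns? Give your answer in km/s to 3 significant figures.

Δv = 15.7 km/s

In km: r₁ = 1.95 × 1.496×10^8 = 2.9172×10^8 km; r₂ = 0.605 × 1.496×10^8 = 9.0508×10^7 km.
Semi-major axis of the transfer orbit: a_t = (2.9172×10^8 + 9.0508×10^7)/2 = 1.91114×10^8 km.
At r₁ the circular-orbit speed is v₁ = √(μ/r₁) = 21.328 km/s.
Transfer-orbit speed at r₁ (v² = μ(2/r − 1/a)): v_a = √[μ(2/r₁ − 1/a_t)] = 14.677 km/s.
First burn Δv₁ = |v_a − v₁| = 6.651 km/s.
At r₂, v₂ = √(μ/r₂) = 38.2906 km/s.
Transfer-orbit speed at r₂: v_p = √[μ(2/r₂ − 1/a_t)] = 47.3074 km/s.
Second burn Δv₂ = |v₂ − v_p| = 9.017 km/s.
Total Δv = Δv₁ + Δv₂ = 15.67 km/s.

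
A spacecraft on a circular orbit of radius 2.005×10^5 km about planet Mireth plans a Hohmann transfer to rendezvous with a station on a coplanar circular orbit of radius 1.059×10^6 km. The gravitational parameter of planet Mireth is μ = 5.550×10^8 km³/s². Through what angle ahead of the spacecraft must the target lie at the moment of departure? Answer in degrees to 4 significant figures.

φ = 97.46°

The Hohmann ellipse has a_t = (r₁ + r₂)/2 = 6.2975×10^5 km.
The half-period of the transfer ellipse is t = π√(a_t³/μ) = 66643 s.
The target's mean motion on its circular orbit is ω₂ = √(μ/r₂³) = 2.1617×10^-5 rad/s.
Angle swept by the target during transfer: ω₂·t = 1.4406 rad = 82.54°.
The spacecraft traverses 180° on the transfer ellipse, so the target must lead by 180° − 82.54° = 97.46°.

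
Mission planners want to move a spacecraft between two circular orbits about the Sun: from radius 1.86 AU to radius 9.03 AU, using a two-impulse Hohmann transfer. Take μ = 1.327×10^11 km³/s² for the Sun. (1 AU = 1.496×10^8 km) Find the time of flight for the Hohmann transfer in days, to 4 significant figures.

t = 2321 days

In km: r₁ = 1.86 × 1.496×10^8 = 2.78256×10^8 km; r₂ = 9.03 × 1.496×10^8 = 1.350888×10^9 km.
Semi-major axis of the transfer orbit: a_t = (2.78256×10^8 + 1.350888×10^9)/2 = 8.14572×10^8 km.
By Kepler's third law the transfer-orbit period is T = 2π√(a_t³/μ), so t = T/2 = 2.005×10^8 s.
Converting: 2.005×10^8 s ÷ 86400 s/day = 2321 days.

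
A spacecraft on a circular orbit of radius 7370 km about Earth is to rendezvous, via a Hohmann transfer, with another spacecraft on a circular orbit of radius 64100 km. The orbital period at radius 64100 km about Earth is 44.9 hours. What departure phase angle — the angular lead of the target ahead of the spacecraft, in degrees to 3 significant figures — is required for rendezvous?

φ = 105°

From Kepler's third law T² = 4π²r³/μ at r = 64100 km, T = 44.9 hours = 44.9 × 3600 s = 1.6164×10^5 s: μ = 4π²r³/T² = 3.97957×10^5 km³/s².
The Hohmann ellipse has a_t = (r₁ + r₂)/2 = 35735 km.
The half-period of the transfer ellipse is t = π√(a_t³/μ) = 33641.28 s.
The target's mean motion on its circular orbit is ω₂ = √(μ/r₂³) = 3.887148×10^-5 rad/s.
Angle swept by the target during transfer: ω₂·t = 1.307686 rad = 74.92°.
Arrival is 180° from departure on the ellipse, so φ = 180° − 74.92° = 105°.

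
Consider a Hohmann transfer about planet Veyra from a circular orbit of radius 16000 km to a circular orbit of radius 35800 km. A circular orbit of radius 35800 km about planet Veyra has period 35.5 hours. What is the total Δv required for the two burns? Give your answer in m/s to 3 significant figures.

Δv = 839 m/s

From Kepler's third law T² = 4π²r³/μ at r = 35800 km, T = 35.5 hours = 35.5 × 3600 s = 1.278×10^5 s: μ = 4π²r³/T² = 1.10904×10^5 km³/s².
Transfer-ellipse semi-major axis a_t = (r₁ + r₂)/2 = (16000 + 35800)/2 = 25900 km.
At r₁ the circular-orbit speed is v₁ = √(μ/r₁) = 2.6328 km/s.
On the transfer ellipse at r₁, v² = μ(2/r − 1/a) gives v_p = √[μ(2/r₁ − 1/a_t)] = 3.0953 km/s.
First burn Δv₁ = |v_p − v₁| = 0.4625 km/s.
At r₂, v₂ = √(μ/r₂) = 1.7601 km/s.
Transfer-orbit speed at r₂: v_a = √[μ(2/r₂ − 1/a_t)] = 1.3834 km/s.
Second burn Δv₂ = |v₂ − v_a| = 0.3767 km/s.
Δv = Δv₁ + Δv₂ = 0.4625 + 0.3767 = 0.8392 km/s.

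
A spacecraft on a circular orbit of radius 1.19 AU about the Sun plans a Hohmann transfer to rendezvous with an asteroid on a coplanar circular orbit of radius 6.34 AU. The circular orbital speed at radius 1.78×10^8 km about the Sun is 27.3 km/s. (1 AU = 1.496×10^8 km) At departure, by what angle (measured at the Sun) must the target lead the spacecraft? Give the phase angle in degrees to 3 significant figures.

φ = 97.6°

From the circular-orbit relation v² = μ/r at r = 1.78×10^8 km: μ = v²r = (27.3)² × 1.78×10^8 = 1.32662×10^11 km³/s².
In km: r₁ = 1.19 × 1.496×10^8 = 1.78024×10^8 km; r₂ = 6.34 × 1.496×10^8 = 9.48464×10^8 km.
Transfer-ellipse semi-major axis a_t = (r₁ + r₂)/2 = (1.78024×10^8 + 9.48464×10^8)/2 = 5.63244×10^8 km.
Transfer time t = π√(a_t³/μ) = 1.1530×10^8 s.
The target's mean motion on its circular orbit is ω₂ = √(μ/r₂³) = 1.2469×10^-8 rad/s.
Angle swept by the target during transfer: ω₂·t = 1.4377 rad = 82.37°.
The spacecraft traverses 180° on the transfer ellipse, so the target must lead by 180° − 82.37° = 97.6°.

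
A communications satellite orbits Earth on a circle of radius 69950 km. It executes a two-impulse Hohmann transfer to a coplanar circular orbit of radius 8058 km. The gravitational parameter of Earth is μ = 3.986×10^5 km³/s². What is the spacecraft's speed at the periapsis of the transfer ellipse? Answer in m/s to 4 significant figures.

v = 9419 m/s

The Hohmann ellipse has a_t = (r₁ + r₂)/2 = 39004 km.
The periapsis of the transfer ellipse is at r = 8058 km.
From the vis-viva equation, v = √[μ(2/r − 1/a_t)] = 9.419 km/s.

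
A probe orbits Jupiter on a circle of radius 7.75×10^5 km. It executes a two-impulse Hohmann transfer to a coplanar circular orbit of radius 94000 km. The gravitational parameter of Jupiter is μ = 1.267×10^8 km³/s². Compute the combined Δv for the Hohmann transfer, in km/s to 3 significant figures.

Transfer-ellipse semi-major axis a_t = (r₁ + r₂)/2 = (7.750×10^5 + 94000)/2 = 4.345×10^5 km.
At r₁ the circular-orbit speed is v₁ = √(μ/r₁) = 12.786 km/s.
Transfer-orbit speed at r₁ (vis-viva equation): v_a = √[μ(2/r₁ − 1/a_t)] = 5.9471 km/s.
First burn Δv₁ = |v_a − v₁| = 6.839 km/s.
At r₂, v₂ = √(μ/r₂) = 36.71 km/s.
Transfer-orbit speed at r₂: v_p = √[μ(2/r₂ − 1/a_t)] = 49.03 km/s.
Second burn Δv₂ = |v₂ − v_p| = 12.32 km/s.
Δv = Δv₁ + Δv₂ = 6.839 + 12.32 = 19.16 km/s.

Δv = 19.2 km/s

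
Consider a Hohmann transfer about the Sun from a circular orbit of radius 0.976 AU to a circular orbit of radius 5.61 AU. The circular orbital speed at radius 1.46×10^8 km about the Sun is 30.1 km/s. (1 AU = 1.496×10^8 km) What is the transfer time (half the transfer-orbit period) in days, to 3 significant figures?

From the circular-orbit relation v² = μ/r at r = 1.46×10^8 km: μ = v²r = (30.1)² × 1.46×10^8 = 1.32277×10^11 km³/s².
In km: r₁ = 0.976 × 1.496×10^8 = 1.460096×10^8 km; r₂ = 5.61 × 1.496×10^8 = 8.39256×10^8 km.
The Hohmann ellipse has a_t = (r₁ + r₂)/2 = 4.926328×10^8 km.
Transfer time t = π√(a_t³/μ) = π√((4.926328×10^8)³ / 1.32277×10^11) = 9.445×10^7 s.
Converting: 9.445×10^7 s ÷ 86400 s/day = 1090 days.

t = 1090 days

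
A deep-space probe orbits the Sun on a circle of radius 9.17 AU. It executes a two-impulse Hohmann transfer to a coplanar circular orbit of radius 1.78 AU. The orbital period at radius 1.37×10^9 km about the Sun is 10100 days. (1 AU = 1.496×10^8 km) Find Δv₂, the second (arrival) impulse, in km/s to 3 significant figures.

From Kepler's third law T² = 4π²r³/μ at r = 1.37×10^9 km, T = 10100 days = 10100 × 86400 s = 8.7264×10^8 s: μ = 4π²r³/T² = 1.33306×10^11 km³/s².
In km: r₁ = 9.17 × 1.496×10^8 = 1.371832×10^9 km; r₂ = 1.78 × 1.496×10^8 = 2.66288×10^8 km.
Semi-major axis of the transfer orbit: a_t = (1.371832×10^9 + 2.66288×10^8)/2 = 8.1906×10^8 km.
On the circular orbit at r = 2.66288×10^8 km, v_c = √(μ/r) = 22.374 km/s.
Vis-viva on the transfer ellipse at r = 2.66288×10^8 km gives v_t = √[μ(2/r − 1/a_t)] = 28.956 km/s.
Δv₂ = |v_t − v_c| = |28.956 − 22.374| = 6.582 km/s.

Δv₂ = 6.58 km/s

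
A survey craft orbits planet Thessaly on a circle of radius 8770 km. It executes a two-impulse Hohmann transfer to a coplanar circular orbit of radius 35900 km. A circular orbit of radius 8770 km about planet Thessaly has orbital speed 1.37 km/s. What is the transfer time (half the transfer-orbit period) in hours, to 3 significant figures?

From the circular-orbit relation v² = μ/r at r = 8770 km: μ = v²r = (1.37)² × 8770 = 16460.4 km³/s².
Semi-major axis of the transfer orbit: a_t = (8770 + 35900)/2 = 22335 km.
Half the transfer-orbit period gives t = π√(a_t³/μ) = 81740 s.
Converting: 81740 s ÷ 3600 s/hour = 22.7 hours.

t = 22.7 hours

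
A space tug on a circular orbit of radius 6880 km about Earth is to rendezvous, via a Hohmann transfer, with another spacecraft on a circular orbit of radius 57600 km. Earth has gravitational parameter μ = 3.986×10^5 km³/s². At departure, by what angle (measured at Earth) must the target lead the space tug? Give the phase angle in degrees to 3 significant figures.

The Hohmann ellipse has a_t = (r₁ + r₂)/2 = 32240 km.
Transfer time t = π√(a_t³/μ) = 28805.4 s.
The target's mean motion on its circular orbit is ω₂ = √(μ/r₂³) = 4.56704×10^-5 rad/s.
Angle swept by the target during transfer: ω₂·t = 1.3156 rad = 75.38°.
Arrival is 180° from departure on the ellipse, so φ = 180° − 75.38° = 105°.

φ = 105°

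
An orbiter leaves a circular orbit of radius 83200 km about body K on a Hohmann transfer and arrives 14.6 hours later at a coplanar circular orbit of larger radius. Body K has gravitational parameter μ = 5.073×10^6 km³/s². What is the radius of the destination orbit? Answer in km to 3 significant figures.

Transfer time t = 14.6 hours = 52560 s, and t = π√(a_t³/μ).
So a_t = (μ t²/π²)^(1/3) = (5.073×10^6 × (52560)² / π²)^(1/3) = 1.1240×10^5 km.
Since a_t = (r₁ + r₂)/2, r₂ = 2a_t − r₁ = 2×1.1240×10^5 − 83200 = 1.416×10^5 km.

r₂ = 1.42×10^5 km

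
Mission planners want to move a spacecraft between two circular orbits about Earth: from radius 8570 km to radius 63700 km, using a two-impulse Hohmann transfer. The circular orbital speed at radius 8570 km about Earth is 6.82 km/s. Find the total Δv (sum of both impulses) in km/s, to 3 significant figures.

From the circular-orbit relation v² = μ/r at r = 8570 km: μ = v²r = (6.82)² × 8570 = 3.98611×10^5 km³/s².
Semi-major axis of the transfer orbit: a_t = (8570 + 63700)/2 = 36135 km.
At r₁ the circular-orbit speed is v₁ = √(μ/r₁) = 6.820 km/s.
On the transfer ellipse at r₁, vis-viva gives v_p = √[μ(2/r₁ − 1/a_t)] = 9.055 km/s.
First burn Δv₁ = |v_p − v₁| = 2.235 km/s.
Circular speed at r₂: v₂ = √(μ/r₂) = 2.5015 km/s.
Transfer-orbit speed at r₂: v_a = √[μ(2/r₂ − 1/a_t)] = 1.2182 km/s.
Second burn Δv₂ = |v₂ − v_a| = 1.283 km/s.
Total Δv = Δv₁ + Δv₂ = 3.518 km/s.

Δv = 3.52 km/s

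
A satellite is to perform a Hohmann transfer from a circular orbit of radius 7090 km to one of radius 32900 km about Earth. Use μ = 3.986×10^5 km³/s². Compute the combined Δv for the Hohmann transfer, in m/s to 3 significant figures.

The Hohmann ellipse has a_t = (r₁ + r₂)/2 = 19995 km.
Circular speed at r₁: v₁ = √(μ/r₁) = √(3.986×10^5/7090) = 7.498 km/s.
On the transfer ellipse at r₁, vis-viva gives v_p = √[μ(2/r₁ − 1/a_t)] = 9.618 km/s.
First burn Δv₁ = |v_p − v₁| = 2.120 km/s.
Circular speed at r₂: v₂ = √(μ/r₂) = 3.481 km/s.
Transfer-orbit speed at r₂: v_a = √[μ(2/r₂ − 1/a_t)] = 2.073 km/s.
Second burn Δv₂ = |v₂ − v_a| = 1.408 km/s.
Total Δv = Δv₁ + Δv₂ = 3.528 km/s.

Δv = 3530 m/s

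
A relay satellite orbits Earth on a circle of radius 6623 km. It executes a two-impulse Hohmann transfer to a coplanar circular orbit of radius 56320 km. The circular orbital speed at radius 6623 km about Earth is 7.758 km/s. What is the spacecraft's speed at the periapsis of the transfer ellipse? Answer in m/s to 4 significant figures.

From the circular-orbit relation v² = μ/r at r = 6623 km: μ = v²r = (7.758)² × 6623 = 3.98616×10^5 km³/s².
The Hohmann ellipse has a_t = (r₁ + r₂)/2 = 31471.5 km.
The periapsis of the transfer ellipse is at r = 6623 km.
Applying v² = μ(2/r − 1/a_t): v = 10.38 km/s.

v = 10380 m/s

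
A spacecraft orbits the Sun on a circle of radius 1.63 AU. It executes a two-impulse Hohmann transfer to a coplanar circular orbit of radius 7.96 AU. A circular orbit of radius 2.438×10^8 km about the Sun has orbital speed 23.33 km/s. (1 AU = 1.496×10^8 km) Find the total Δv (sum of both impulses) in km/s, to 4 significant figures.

From the circular-orbit relation v² = μ/r at r = 2.438×10^8 km: μ = v²r = (23.33)² × 2.438×10^8 = 1.32698×10^11 km³/s².
In km: r₁ = 1.63 × 1.496×10^8 = 2.43848×10^8 km; r₂ = 7.96 × 1.496×10^8 = 1.190816×10^9 km.
The Hohmann ellipse has a_t = (r₁ + r₂)/2 = 7.17332×10^8 km.
Circular speed at r₁: v₁ = √(μ/r₁) = √(1.32698×10^11/2.43848×10^8) = 23.32770 km/s.
Transfer-orbit speed at r₁ (vis-viva equation): v_p = √[μ(2/r₁ − 1/a_t)] = 30.05621 km/s.
First burn Δv₁ = |v_p − v₁| = 6.729 km/s.
Circular speed at r₂: v₂ = √(μ/r₂) = 10.55624 km/s.
Transfer-orbit speed at r₂: v_a = √[μ(2/r₂ − 1/a_t)] = 6.154726 km/s.
Second burn Δv₂ = |v₂ − v_a| = 4.402 km/s.
Δv = Δv₁ + Δv₂ = 6.729 + 4.402 = 11.13 km/s.

Δv = 11.13 km/s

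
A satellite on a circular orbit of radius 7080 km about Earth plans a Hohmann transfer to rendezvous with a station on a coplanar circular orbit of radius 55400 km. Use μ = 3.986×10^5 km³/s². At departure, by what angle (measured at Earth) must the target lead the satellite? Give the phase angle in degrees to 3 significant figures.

Semi-major axis of the transfer orbit: a_t = (7080 + 55400)/2 = 31240 km.
The half-period of the transfer ellipse is t = π√(a_t³/μ) = 27476 s.
Target angular speed ω₂ = √(μ/r₂³) = 4.8418×10^-5 rad/s.
Angle swept by the target during transfer: ω₂·t = 1.3303 rad = 76.22°.
Arrival is 180° from departure on the ellipse, so φ = 180° − 76.22° = 104°.

φ = 104°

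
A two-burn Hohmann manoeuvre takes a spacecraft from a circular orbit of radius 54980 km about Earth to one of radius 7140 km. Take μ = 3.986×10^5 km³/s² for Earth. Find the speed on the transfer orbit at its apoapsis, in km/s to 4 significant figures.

The Hohmann ellipse has a_t = (r₁ + r₂)/2 = 31060 km.
The apoapsis of the transfer ellipse is at r = 54980 km.
Vis-viva: v = √[μ(2/r − 1/a_t)] = √[3.986×10^5 × (2/54980 − 1/31060)] = 1.291 km/s.

v = 1.291 km/s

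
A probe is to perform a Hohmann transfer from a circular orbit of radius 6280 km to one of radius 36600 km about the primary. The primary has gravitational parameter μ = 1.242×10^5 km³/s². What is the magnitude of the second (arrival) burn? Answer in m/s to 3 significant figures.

Δv₂ = 845 m/s

Transfer-ellipse semi-major axis a_t = (r₁ + r₂)/2 = (6280 + 36600)/2 = 21440 km.
On the circular orbit at r = 36600 km, v_c = √(μ/r) = 1.8421 km/s.
Transfer-orbit speed at the same r (vis-viva, a = a_t): v_t = √[μ(2/r − 1/a_t)] = 0.99698 km/s.
Δv₂ = |v_t − v_c| = |0.99698 − 1.8421| = 0.8451 km/s.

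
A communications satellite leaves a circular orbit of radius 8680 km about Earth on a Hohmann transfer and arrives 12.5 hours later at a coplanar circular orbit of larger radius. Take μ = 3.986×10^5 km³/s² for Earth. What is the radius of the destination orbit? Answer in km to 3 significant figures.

Transfer time t = 12.5 hours = 45000 s, and t = π√(a_t³/μ).
So a_t = (μ t²/π²)^(1/3) = (3.986×10^5 × (45000)² / π²)^(1/3) = 43406 km.
Since a_t = (r₁ + r₂)/2, r₂ = 2a_t − r₁ = 2×43406 − 8680 = 78132 km.

r₂ = 78100 km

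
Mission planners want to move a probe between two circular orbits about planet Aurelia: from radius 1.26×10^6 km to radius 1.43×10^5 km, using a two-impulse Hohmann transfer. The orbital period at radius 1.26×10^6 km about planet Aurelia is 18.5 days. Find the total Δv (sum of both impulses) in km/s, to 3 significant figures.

From Kepler's third law T² = 4π²r³/μ at r = 1.26×10^6 km, T = 18.5 days = 18.5 × 86400 s = 1.5984×10^6 s: μ = 4π²r³/T² = 3.09101×10^7 km³/s².
Semi-major axis of the transfer orbit: a_t = (1.260×10^6 + 1.430×10^5)/2 = 7.015×10^5 km.
Circular speed at r₁: v₁ = √(μ/r₁) = √(3.09101×10^7/1.260×10^6) = 4.95296 km/s.
On the transfer ellipse at r₁, v² = μ(2/r − 1/a) gives v_a = √[μ(2/r₁ − 1/a_t)] = 2.23624 km/s.
First burn Δv₁ = |v_a − v₁| = 2.71672 km/s.
Circular speed at r₂: v₂ = √(μ/r₂) = 14.70220 km/s.
Transfer-orbit speed at r₂: v_p = √[μ(2/r₂ − 1/a_t)] = 19.70397 km/s.
Second burn Δv₂ = |v₂ − v_p| = 5.00177 km/s.
Total Δv = Δv₁ + Δv₂ = 7.718 km/s.

Δv = 7.72 km/s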